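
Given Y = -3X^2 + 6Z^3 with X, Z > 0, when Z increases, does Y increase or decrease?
Y increases

Taking the partial derivative:
∂Y/∂Z = 18Z^2

∂Y/∂Z = 18Z^2 > 0 (assuming positive values)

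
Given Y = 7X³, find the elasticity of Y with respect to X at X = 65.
Elasticity = 3

Elasticity = (dY/dX) · (X/Y)

dY/dX = 21·X²
At X = 65: dY/dX = 88725, Y = 1922375

Elasticity = 88725 · (65 / 1922375) = 3

Interpretation: for a small percentage change in X, the percentage change in Y is approximately 3.00 times as large.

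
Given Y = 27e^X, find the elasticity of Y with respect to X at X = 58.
Elasticity = 58

Elasticity = (dY/dX) · (X/Y)

dY/dX = 27·e^X
At X = 58: dY/dX = 27·e^58, Y = 27·e^58

Elasticity = (27·e^58) · (58 / (27·e^58)) = 58

Interpretation: for a small percentage change in X, the percentage change in Y is approximately 58.00 times as large.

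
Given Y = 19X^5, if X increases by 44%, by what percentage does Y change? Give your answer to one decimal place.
519.2%

For Y = 19X^5:
If X → X(1 + 0.44)
Then Y → Y · (1 + 0.44)^5
     ≈ Y · 6.1917

Percentage change = ((1 + 0.44)^5 − 1) × 100% ≈ 519.2%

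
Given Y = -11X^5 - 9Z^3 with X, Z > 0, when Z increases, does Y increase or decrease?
Y decreases

Taking the partial derivative:
∂Y/∂Z = -27Z^2

∂Y/∂Z = -27Z^2 < 0 (assuming positive values)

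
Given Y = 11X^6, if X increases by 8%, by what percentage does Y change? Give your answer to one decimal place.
58.7%

For Y = 11X^6:
If X → X(1 + 0.08)
Then Y → Y · (1 + 0.08)^6
     ≈ Y · 1.5869

Percentage change = ((1 + 0.08)^6 − 1) × 100% ≈ 58.7%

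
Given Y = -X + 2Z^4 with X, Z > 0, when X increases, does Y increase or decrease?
Y decreases

Taking the partial derivative:
∂Y/∂X = -1

∂Y/∂X = -1 < 0 (assuming positive values)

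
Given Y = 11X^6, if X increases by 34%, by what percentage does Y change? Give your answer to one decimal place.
478.9%

For Y = 11X^6:
If X → X(1 + 0.34)
Then Y → Y · (1 + 0.34)^6
     ≈ Y · 5.7893

Percentage change = ((1 + 0.34)^6 − 1) × 100% ≈ 478.9%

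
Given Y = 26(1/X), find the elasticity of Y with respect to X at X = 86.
Elasticity = -1

Elasticity = (dY/dX) · (X/Y)

dY/dX = -26/X²
At X = 86: dY/dX = -13/3698, Y = 13/43

Elasticity = (-13/3698) · (86 / (13/43)) = -1

Interpretation: for a small percentage change in X, the percentage change in Y is approximately -1.00 times as large.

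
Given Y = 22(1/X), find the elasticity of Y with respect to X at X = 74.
Elasticity = -1

Elasticity = (dY/dX) · (X/Y)

dY/dX = -22/X²
At X = 74: dY/dX = -11/2738, Y = 11/37

Elasticity = (-11/2738) · (74 / (11/37)) = -1

Interpretation: for a small percentage change in X, the percentage change in Y is approximately -1.00 times as large.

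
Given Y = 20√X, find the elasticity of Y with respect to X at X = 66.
Elasticity = 1/2

Elasticity = (dY/dX) · (X/Y)

dY/dX = 10/√X
At X = 66: dY/dX = 5·√66/33, Y = 20·√66

Elasticity = (5·√66/33) · (66 / (20·√66)) = 1/2

Interpretation: for a small percentage change in X, the percentage change in Y is approximately 0.50 times as large.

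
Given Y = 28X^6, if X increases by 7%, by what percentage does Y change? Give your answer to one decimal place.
50.1%

For Y = 28X^6:
If X → X(1 + 0.07)
Then Y → Y · (1 + 0.07)^6
     ≈ Y · 1.5007

Percentage change = ((1 + 0.07)^6 − 1) × 100% ≈ 50.1%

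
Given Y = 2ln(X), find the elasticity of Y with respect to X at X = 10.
Elasticity = 1/ln(10) ≈ 0.4343

Elasticity = (dY/dX) · (X/Y)

dY/dX = 2/X
At X = 10: dY/dX = 1/5, Y = 2·ln(10)

Elasticity = (1/5) · (10 / (2·ln(10))) = 1/ln(10) ≈ 0.4343

Interpretation: for a small percentage change in X, the percentage change in Y is approximately 0.43 times as large.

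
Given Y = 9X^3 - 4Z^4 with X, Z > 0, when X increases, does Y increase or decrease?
Y increases

Taking the partial derivative:
∂Y/∂X = 27X^2

∂Y/∂X = 27X^2 > 0 (assuming positive values)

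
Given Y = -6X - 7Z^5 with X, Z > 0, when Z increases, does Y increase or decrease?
Y decreases

Taking the partial derivative:
∂Y/∂Z = -35Z^4

∂Y/∂Z = -35Z^4 < 0 (assuming positive values)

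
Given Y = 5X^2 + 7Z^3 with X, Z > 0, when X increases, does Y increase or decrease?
Y increases

Taking the partial derivative:
∂Y/∂X = 10X

∂Y/∂X = 10X > 0 (assuming positive values)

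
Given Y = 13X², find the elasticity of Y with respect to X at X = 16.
Elasticity = 2

Elasticity = (dY/dX) · (X/Y)

dY/dX = 26·X
At X = 16: dY/dX = 416, Y = 3328

Elasticity = 416 · (16 / 3328) = 2

Interpretation: for a small percentage change in X, the percentage change in Y is approximately 2.00 times as large.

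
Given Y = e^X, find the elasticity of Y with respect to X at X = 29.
Elasticity = 29

Elasticity = (dY/dX) · (X/Y)

dY/dX = e^X
At X = 29: dY/dX = e^29, Y = e^29

Elasticity = (e^29) · (29 / (e^29)) = 29

Interpretation: for a small percentage change in X, the percentage change in Y is approximately 29.00 times as large.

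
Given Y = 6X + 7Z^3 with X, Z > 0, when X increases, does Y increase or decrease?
Y increases

Taking the partial derivative:
∂Y/∂X = 6

∂Y/∂X = 6 > 0 (assuming positive values)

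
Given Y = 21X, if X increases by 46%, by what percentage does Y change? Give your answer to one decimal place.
46.0%

For Y = 21X:
If X → X(1 + 0.46)
Then Y → Y · (1 + 0.46)^1
     = Y · 1.4600

Percentage change = ((1 + 0.46)^1 − 1) × 100% = 46.0%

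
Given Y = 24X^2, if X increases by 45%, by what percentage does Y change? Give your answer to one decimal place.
110.3%

For Y = 24X^2:
If X → X(1 + 0.45)
Then Y → Y · (1 + 0.45)^2
     = Y · 2.1025

Percentage change = ((1 + 0.45)^2 − 1) × 100% ≈ 110.3%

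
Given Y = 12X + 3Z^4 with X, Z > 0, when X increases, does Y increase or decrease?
Y increases

Taking the partial derivative:
∂Y/∂X = 12

∂Y/∂X = 12 > 0 (assuming positive values)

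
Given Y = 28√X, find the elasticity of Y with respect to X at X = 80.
Elasticity = 1/2

Elasticity = (dY/dX) · (X/Y)

dY/dX = 14/√X
At X = 80: dY/dX = 7·√5/10, Y = 112·√5

Elasticity = (7·√5/10) · (80 / (112·√5)) = 1/2

Interpretation: for a small percentage change in X, the percentage change in Y is approximately 0.50 times as large.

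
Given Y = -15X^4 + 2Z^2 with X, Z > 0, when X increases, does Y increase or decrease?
Y decreases

Taking the partial derivative:
∂Y/∂X = -60X^3

∂Y/∂X = -60X^3 < 0 (assuming positive values)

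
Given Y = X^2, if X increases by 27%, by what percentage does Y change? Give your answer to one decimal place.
61.3%

For Y = X^2:
If X → X(1 + 0.27)
Then Y → Y · (1 + 0.27)^2
     = Y · 1.6129

Percentage change = ((1 + 0.27)^2 − 1) × 100% ≈ 61.3%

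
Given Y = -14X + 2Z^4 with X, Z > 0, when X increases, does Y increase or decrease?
Y decreases

Taking the partial derivative:
∂Y/∂X = -14

∂Y/∂X = -14 < 0 (assuming positive values)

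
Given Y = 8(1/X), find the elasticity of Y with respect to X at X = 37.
Elasticity = -1

Elasticity = (dY/dX) · (X/Y)

dY/dX = -8/X²
At X = 37: dY/dX = -8/1369, Y = 8/37

Elasticity = (-8/1369) · (37 / (8/37)) = -1

Interpretation: for a small percentage change in X, the percentage change in Y is approximately -1.00 times as large.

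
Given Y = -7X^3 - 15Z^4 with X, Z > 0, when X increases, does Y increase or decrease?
Y decreases

Taking the partial derivative:
∂Y/∂X = -21X^2

∂Y/∂X = -21X^2 < 0 (assuming positive values)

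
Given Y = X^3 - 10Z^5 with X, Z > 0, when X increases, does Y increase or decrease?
Y increases

Taking the partial derivative:
∂Y/∂X = 3X^2

∂Y/∂X = 3X^2 > 0 (assuming positive values)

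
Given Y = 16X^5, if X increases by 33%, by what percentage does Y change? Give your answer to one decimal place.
316.2%

For Y = 16X^5:
If X → X(1 + 0.33)
Then Y → Y · (1 + 0.33)^5
     ≈ Y · 4.1616

Percentage change = ((1 + 0.33)^5 − 1) × 100% ≈ 316.2%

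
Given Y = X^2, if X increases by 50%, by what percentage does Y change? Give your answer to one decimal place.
125.0%

For Y = X^2:
If X → X(1 + 0.5)
Then Y → Y · (1 + 0.5)^2
     = Y · 2.2500

Percentage change = ((1 + 0.5)^2 − 1) × 100% = 125.0%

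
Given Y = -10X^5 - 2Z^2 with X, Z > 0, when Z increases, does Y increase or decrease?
Y decreases

Taking the partial derivative:
∂Y/∂Z = -4Z

∂Y/∂Z = -4Z < 0 (assuming positive values)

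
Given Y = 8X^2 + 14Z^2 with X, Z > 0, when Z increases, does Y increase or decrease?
Y increases

Taking the partial derivative:
∂Y/∂Z = 28Z

∂Y/∂Z = 28Z > 0 (assuming positive values)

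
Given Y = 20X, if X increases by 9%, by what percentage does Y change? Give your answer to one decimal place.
9.0%

For Y = 20X:
If X → X(1 + 0.09)
Then Y → Y · (1 + 0.09)^1
     = Y · 1.0900

Percentage change = ((1 + 0.09)^1 − 1) × 100% = 9.0%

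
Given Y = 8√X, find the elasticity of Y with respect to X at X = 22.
Elasticity = 1/2

Elasticity = (dY/dX) · (X/Y)

dY/dX = 4/√X
At X = 22: dY/dX = 2·√22/11, Y = 8·√22

Elasticity = (2·√22/11) · (22 / (8·√22)) = 1/2

Interpretation: for a small percentage change in X, the percentage change in Y is approximately 0.50 times as large.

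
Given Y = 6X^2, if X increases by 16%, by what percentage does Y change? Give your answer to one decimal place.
34.6%

For Y = 6X^2:
If X → X(1 + 0.16)
Then Y → Y · (1 + 0.16)^2
     = Y · 1.3456

Percentage change = ((1 + 0.16)^2 − 1) × 100% ≈ 34.6%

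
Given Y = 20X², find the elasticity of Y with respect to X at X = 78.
Elasticity = 2

Elasticity = (dY/dX) · (X/Y)

dY/dX = 40·X
At X = 78: dY/dX = 3120, Y = 121680

Elasticity = 3120 · (78 / 121680) = 2

Interpretation: for a small percentage change in X, the percentage change in Y is approximately 2.00 times as large.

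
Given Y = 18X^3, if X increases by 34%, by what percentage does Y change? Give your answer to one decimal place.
140.6%

For Y = 18X^3:
If X → X(1 + 0.34)
Then Y → Y · (1 + 0.34)^3
     ≈ Y · 2.4061

Percentage change = ((1 + 0.34)^3 − 1) × 100% ≈ 140.6%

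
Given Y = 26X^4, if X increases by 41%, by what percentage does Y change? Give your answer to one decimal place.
295.3%

For Y = 26X^4:
If X → X(1 + 0.41)
Then Y → Y · (1 + 0.41)^4
     ≈ Y · 3.9525

Percentage change = ((1 + 0.41)^4 − 1) × 100% ≈ 295.3%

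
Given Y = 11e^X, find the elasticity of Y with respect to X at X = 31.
Elasticity = 31

Elasticity = (dY/dX) · (X/Y)

dY/dX = 11·e^X
At X = 31: dY/dX = 11·e^31, Y = 11·e^31

Elasticity = (11·e^31) · (31 / (11·e^31)) = 31

Interpretation: for a small percentage change in X, the percentage change in Y is approximately 31.00 times as large.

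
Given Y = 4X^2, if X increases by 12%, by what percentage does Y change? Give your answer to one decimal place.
25.4%

For Y = 4X^2:
If X → X(1 + 0.12)
Then Y → Y · (1 + 0.12)^2
     = Y · 1.2544

Percentage change = ((1 + 0.12)^2 − 1) × 100% ≈ 25.4%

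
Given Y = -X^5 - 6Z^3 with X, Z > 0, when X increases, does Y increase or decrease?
Y decreases

Taking the partial derivative:
∂Y/∂X = -5X^4

∂Y/∂X = -5X^4 < 0 (assuming positive values)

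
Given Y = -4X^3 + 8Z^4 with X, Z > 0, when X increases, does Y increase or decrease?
Y decreases

Taking the partial derivative:
∂Y/∂X = -12X^2

∂Y/∂X = -12X^2 < 0 (assuming positive values)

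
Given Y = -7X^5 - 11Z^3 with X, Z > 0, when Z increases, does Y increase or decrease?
Y decreases

Taking the partial derivative:
∂Y/∂Z = -33Z^2

∂Y/∂Z = -33Z^2 < 0 (assuming positive values)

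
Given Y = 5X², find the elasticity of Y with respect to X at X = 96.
Elasticity = 2

Elasticity = (dY/dX) · (X/Y)

dY/dX = 10·X
At X = 96: dY/dX = 960, Y = 46080

Elasticity = 960 · (96 / 46080) = 2

Interpretation: for a small percentage change in X, the percentage change in Y is approximately 2.00 times as large.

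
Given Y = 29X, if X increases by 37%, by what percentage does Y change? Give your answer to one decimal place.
37.0%

For Y = 29X:
If X → X(1 + 0.37)
Then Y → Y · (1 + 0.37)^1
     = Y · 1.3700

Percentage change = ((1 + 0.37)^1 − 1) × 100% = 37.0%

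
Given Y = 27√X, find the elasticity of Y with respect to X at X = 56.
Elasticity = 1/2

Elasticity = (dY/dX) · (X/Y)

dY/dX = 27/(2·√X)
At X = 56: dY/dX = 27·√14/56, Y = 54·√14

Elasticity = (27·√14/56) · (56 / (54·√14)) = 1/2

Interpretation: for a small percentage change in X, the percentage change in Y is approximately 0.50 times as large.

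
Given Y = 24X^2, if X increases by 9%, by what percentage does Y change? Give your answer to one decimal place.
18.8%

For Y = 24X^2:
If X → X(1 + 0.09)
Then Y → Y · (1 + 0.09)^2
     = Y · 1.1881

Percentage change = ((1 + 0.09)^2 − 1) × 100% ≈ 18.8%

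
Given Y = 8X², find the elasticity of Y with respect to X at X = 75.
Elasticity = 2

Elasticity = (dY/dX) · (X/Y)

dY/dX = 16·X
At X = 75: dY/dX = 1200, Y = 45000

Elasticity = 1200 · (75 / 45000) = 2

Interpretation: for a small percentage change in X, the percentage change in Y is approximately 2.00 times as large.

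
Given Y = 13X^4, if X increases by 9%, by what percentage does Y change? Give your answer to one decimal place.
41.2%

For Y = 13X^4:
If X → X(1 + 0.09)
Then Y → Y · (1 + 0.09)^4
     ≈ Y · 1.4116

Percentage change = ((1 + 0.09)^4 − 1) × 100% ≈ 41.2%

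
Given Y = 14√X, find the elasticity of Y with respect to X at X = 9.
Elasticity = 1/2

Elasticity = (dY/dX) · (X/Y)

dY/dX = 7/√X
At X = 9: dY/dX = 7/3, Y = 42

Elasticity = (7/3) · (9 / 42) = 1/2

Interpretation: for a small percentage change in X, the percentage change in Y is approximately 0.50 times as large.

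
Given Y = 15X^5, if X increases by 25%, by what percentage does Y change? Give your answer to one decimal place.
205.2%

For Y = 15X^5:
If X → X(1 + 0.25)
Then Y → Y · (1 + 0.25)^5
     ≈ Y · 3.0518

Percentage change = ((1 + 0.25)^5 − 1) × 100% ≈ 205.2%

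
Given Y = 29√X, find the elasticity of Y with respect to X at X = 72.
Elasticity = 1/2

Elasticity = (dY/dX) · (X/Y)

dY/dX = 29/(2·√X)
At X = 72: dY/dX = 29·√2/24, Y = 174·√2

Elasticity = (29·√2/24) · (72 / (174·√2)) = 1/2

Interpretation: for a small percentage change in X, the percentage change in Y is approximately 0.50 times as large.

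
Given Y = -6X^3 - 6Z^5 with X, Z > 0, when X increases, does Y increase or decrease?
Y decreases

Taking the partial derivative:
∂Y/∂X = -18X^2

∂Y/∂X = -18X^2 < 0 (assuming positive values)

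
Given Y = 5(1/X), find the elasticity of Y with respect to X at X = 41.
Elasticity = -1

Elasticity = (dY/dX) · (X/Y)

dY/dX = -5/X²
At X = 41: dY/dX = -5/1681, Y = 5/41

Elasticity = (-5/1681) · (41 / (5/41)) = -1

Interpretation: for a small percentage change in X, the percentage change in Y is approximately -1.00 times as large.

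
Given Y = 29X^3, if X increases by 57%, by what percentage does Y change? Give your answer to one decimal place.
287.0%

For Y = 29X^3:
If X → X(1 + 0.57)
Then Y → Y · (1 + 0.57)^3
     ≈ Y · 3.8699

Percentage change = ((1 + 0.57)^3 − 1) × 100% ≈ 287.0%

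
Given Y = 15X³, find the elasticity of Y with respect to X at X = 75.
Elasticity = 3

Elasticity = (dY/dX) · (X/Y)

dY/dX = 45·X²
At X = 75: dY/dX = 253125, Y = 6328125

Elasticity = 253125 · (75 / 6328125) = 3

Interpretation: for a small percentage change in X, the percentage change in Y is approximately 3.00 times as large.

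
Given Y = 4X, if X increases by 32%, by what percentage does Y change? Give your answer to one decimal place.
32.0%

For Y = 4X:
If X → X(1 + 0.32)
Then Y → Y · (1 + 0.32)^1
     = Y · 1.3200

Percentage change = ((1 + 0.32)^1 − 1) × 100% = 32.0%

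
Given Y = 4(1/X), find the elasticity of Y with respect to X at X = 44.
Elasticity = -1

Elasticity = (dY/dX) · (X/Y)

dY/dX = -4/X²
At X = 44: dY/dX = -1/484, Y = 1/11

Elasticity = (-1/484) · (44 / (1/11)) = -1

Interpretation: for a small percentage change in X, the percentage change in Y is approximately -1.00 times as large.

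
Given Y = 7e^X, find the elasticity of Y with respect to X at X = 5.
Elasticity = 5

Elasticity = (dY/dX) · (X/Y)

dY/dX = 7·e^X
At X = 5: dY/dX = 7·e^5, Y = 7·e^5

Elasticity = (7·e^5) · (5 / (7·e^5)) = 5

Interpretation: for a small percentage change in X, the percentage change in Y is approximately 5.00 times as large.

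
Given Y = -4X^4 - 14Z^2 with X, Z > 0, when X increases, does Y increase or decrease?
Y decreases

Taking the partial derivative:
∂Y/∂X = -16X^3

∂Y/∂X = -16X^3 < 0 (assuming positive values)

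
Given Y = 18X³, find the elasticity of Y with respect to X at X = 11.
Elasticity = 3

Elasticity = (dY/dX) · (X/Y)

dY/dX = 54·X²
At X = 11: dY/dX = 6534, Y = 23958

Elasticity = 6534 · (11 / 23958) = 3

Interpretation: for a small percentage change in X, the percentage change in Y is approximately 3.00 times as large.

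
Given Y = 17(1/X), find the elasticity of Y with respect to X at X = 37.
Elasticity = -1

Elasticity = (dY/dX) · (X/Y)

dY/dX = -17/X²
At X = 37: dY/dX = -17/1369, Y = 17/37

Elasticity = (-17/1369) · (37 / (17/37)) = -1

Interpretation: for a small percentage change in X, the percentage change in Y is approximately -1.00 times as large.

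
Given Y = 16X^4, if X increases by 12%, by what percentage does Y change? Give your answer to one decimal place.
57.4%

For Y = 16X^4:
If X → X(1 + 0.12)
Then Y → Y · (1 + 0.12)^4
     ≈ Y · 1.5735

Percentage change = ((1 + 0.12)^4 − 1) × 100% ≈ 57.4%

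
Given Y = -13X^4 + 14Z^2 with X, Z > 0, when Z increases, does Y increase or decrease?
Y increases

Taking the partial derivative:
∂Y/∂Z = 28Z

∂Y/∂Z = 28Z > 0 (assuming positive values)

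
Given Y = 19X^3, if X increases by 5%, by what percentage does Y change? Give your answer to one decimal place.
15.8%

For Y = 19X^3:
If X → X(1 + 0.05)
Then Y → Y · (1 + 0.05)^3
     ≈ Y · 1.1576

Percentage change = ((1 + 0.05)^3 − 1) × 100% ≈ 15.8%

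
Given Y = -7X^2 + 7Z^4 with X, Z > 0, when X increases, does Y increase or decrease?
Y decreases

Taking the partial derivative:
∂Y/∂X = -14X

∂Y/∂X = -14X < 0 (assuming positive values)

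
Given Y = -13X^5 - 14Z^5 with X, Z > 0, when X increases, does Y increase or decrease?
Y decreases

Taking the partial derivative:
∂Y/∂X = -65X^4

∂Y/∂X = -65X^4 < 0 (assuming positive values)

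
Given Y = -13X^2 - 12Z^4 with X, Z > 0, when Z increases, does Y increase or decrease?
Y decreases

Taking the partial derivative:
∂Y/∂Z = -48Z^3

∂Y/∂Z = -48Z^3 < 0 (assuming positive values)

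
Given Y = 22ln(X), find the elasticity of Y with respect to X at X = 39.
Elasticity = 1/ln(39) ≈ 0.2730

Elasticity = (dY/dX) · (X/Y)

dY/dX = 22/X
At X = 39: dY/dX = 22/39, Y = 22·ln(39)

Elasticity = (22/39) · (39 / (22·ln(39))) = 1/ln(39) ≈ 0.2730

Interpretation: for a small percentage change in X, the percentage change in Y is approximately 0.27 times as large.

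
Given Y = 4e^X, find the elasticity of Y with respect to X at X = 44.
Elasticity = 44

Elasticity = (dY/dX) · (X/Y)

dY/dX = 4·e^X
At X = 44: dY/dX = 4·e^44, Y = 4·e^44

Elasticity = (4·e^44) · (44 / (4·e^44)) = 44

Interpretation: for a small percentage change in X, the percentage change in Y is approximately 44.00 times as large.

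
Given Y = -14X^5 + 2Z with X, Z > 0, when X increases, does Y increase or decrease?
Y decreases

Taking the partial derivative:
∂Y/∂X = -70X^4

∂Y/∂X = -70X^4 < 0 (assuming positive values)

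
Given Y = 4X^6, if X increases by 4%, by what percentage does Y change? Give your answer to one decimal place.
26.5%

For Y = 4X^6:
If X → X(1 + 0.04)
Then Y → Y · (1 + 0.04)^6
     ≈ Y · 1.2653

Percentage change = ((1 + 0.04)^6 − 1) × 100% ≈ 26.5%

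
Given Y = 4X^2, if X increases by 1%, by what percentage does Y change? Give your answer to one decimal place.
2.0%

For Y = 4X^2:
If X → X(1 + 0.01)
Then Y → Y · (1 + 0.01)^2
     = Y · 1.0201

Percentage change = ((1 + 0.01)^2 − 1) × 100% ≈ 2.0%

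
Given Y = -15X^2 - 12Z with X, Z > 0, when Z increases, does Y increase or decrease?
Y decreases

Taking the partial derivative:
∂Y/∂Z = -12

∂Y/∂Z = -12 < 0 (assuming positive values)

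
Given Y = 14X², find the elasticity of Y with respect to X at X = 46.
Elasticity = 2

Elasticity = (dY/dX) · (X/Y)

dY/dX = 28·X
At X = 46: dY/dX = 1288, Y = 29624

Elasticity = 1288 · (46 / 29624) = 2

Interpretation: for a small percentage change in X, the percentage change in Y is approximately 2.00 times as large.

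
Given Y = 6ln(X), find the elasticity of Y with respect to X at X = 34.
Elasticity = 1/ln(34) ≈ 0.2836

Elasticity = (dY/dX) · (X/Y)

dY/dX = 6/X
At X = 34: dY/dX = 3/17, Y = 6·ln(34)

Elasticity = (3/17) · (34 / (6·ln(34))) = 1/ln(34) ≈ 0.2836

Interpretation: for a small percentage change in X, the percentage change in Y is approximately 0.28 times as large.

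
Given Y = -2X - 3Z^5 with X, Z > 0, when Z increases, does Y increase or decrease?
Y decreases

Taking the partial derivative:
∂Y/∂Z = -15Z^4

∂Y/∂Z = -15Z^4 < 0 (assuming positive values)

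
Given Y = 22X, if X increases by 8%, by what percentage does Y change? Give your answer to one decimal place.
8.0%

For Y = 22X:
If X → X(1 + 0.08)
Then Y → Y · (1 + 0.08)^1
     = Y · 1.0800

Percentage change = ((1 + 0.08)^1 − 1) × 100% = 8.0%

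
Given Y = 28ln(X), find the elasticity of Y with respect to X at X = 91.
Elasticity = 1/ln(91) ≈ 0.2217

Elasticity = (dY/dX) · (X/Y)

dY/dX = 28/X
At X = 91: dY/dX = 4/13, Y = 28·ln(91)

Elasticity = (4/13) · (91 / (28·ln(91))) = 1/ln(91) ≈ 0.2217

Interpretation: for a small percentage change in X, the percentage change in Y is approximately 0.22 times as large.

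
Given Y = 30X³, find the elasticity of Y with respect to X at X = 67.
Elasticity = 3

Elasticity = (dY/dX) · (X/Y)

dY/dX = 90·X²
At X = 67: dY/dX = 404010, Y = 9022890

Elasticity = 404010 · (67 / 9022890) = 3

Interpretation: for a small percentage change in X, the percentage change in Y is approximately 3.00 times as large.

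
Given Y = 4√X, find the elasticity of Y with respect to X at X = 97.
Elasticity = 1/2

Elasticity = (dY/dX) · (X/Y)

dY/dX = 2/√X
At X = 97: dY/dX = 2·√97/97, Y = 4·√97

Elasticity = (2·√97/97) · (97 / (4·√97)) = 1/2

Interpretation: for a small percentage change in X, the percentage change in Y is approximately 0.50 times as large.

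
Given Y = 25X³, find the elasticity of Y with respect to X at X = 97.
Elasticity = 3

Elasticity = (dY/dX) · (X/Y)

dY/dX = 75·X²
At X = 97: dY/dX = 705675, Y = 22816825

Elasticity = 705675 · (97 / 22816825) = 3

Interpretation: for a small percentage change in X, the percentage change in Y is approximately 3.00 times as large.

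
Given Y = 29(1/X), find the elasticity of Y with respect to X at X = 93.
Elasticity = -1

Elasticity = (dY/dX) · (X/Y)

dY/dX = -29/X²
At X = 93: dY/dX = -29/8649, Y = 29/93

Elasticity = (-29/8649) · (93 / (29/93)) = -1

Interpretation: for a small percentage change in X, the percentage change in Y is approximately -1.00 times as large.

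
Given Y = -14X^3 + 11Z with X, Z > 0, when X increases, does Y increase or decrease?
Y decreases

Taking the partial derivative:
∂Y/∂X = -42X^2

∂Y/∂X = -42X^2 < 0 (assuming positive values)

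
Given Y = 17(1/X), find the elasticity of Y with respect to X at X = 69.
Elasticity = -1

Elasticity = (dY/dX) · (X/Y)

dY/dX = -17/X²
At X = 69: dY/dX = -17/4761, Y = 17/69

Elasticity = (-17/4761) · (69 / (17/69)) = -1

Interpretation: for a small percentage change in X, the percentage change in Y is approximately -1.00 times as large.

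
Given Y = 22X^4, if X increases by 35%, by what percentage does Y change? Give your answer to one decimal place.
232.2%

For Y = 22X^4:
If X → X(1 + 0.35)
Then Y → Y · (1 + 0.35)^4
     ≈ Y · 3.3215

Percentage change = ((1 + 0.35)^4 − 1) × 100% ≈ 232.2%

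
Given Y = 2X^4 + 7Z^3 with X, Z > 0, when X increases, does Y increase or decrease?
Y increases

Taking the partial derivative:
∂Y/∂X = 8X^3

∂Y/∂X = 8X^3 > 0 (assuming positive values)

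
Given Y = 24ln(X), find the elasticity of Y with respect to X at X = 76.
Elasticity = 1/ln(76) ≈ 0.2309

Elasticity = (dY/dX) · (X/Y)

dY/dX = 24/X
At X = 76: dY/dX = 6/19, Y = 24·ln(76)

Elasticity = (6/19) · (76 / (24·ln(76))) = 1/ln(76) ≈ 0.2309

Interpretation: for a small percentage change in X, the percentage change in Y is approximately 0.23 times as large.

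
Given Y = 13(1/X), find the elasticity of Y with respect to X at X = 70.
Elasticity = -1

Elasticity = (dY/dX) · (X/Y)

dY/dX = -13/X²
At X = 70: dY/dX = -13/4900, Y = 13/70

Elasticity = (-13/4900) · (70 / (13/70)) = -1

Interpretation: for a small percentage change in X, the percentage change in Y is approximately -1.00 times as large.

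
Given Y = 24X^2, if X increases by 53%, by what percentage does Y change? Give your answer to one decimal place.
134.1%

For Y = 24X^2:
If X → X(1 + 0.53)
Then Y → Y · (1 + 0.53)^2
     = Y · 2.3409

Percentage change = ((1 + 0.53)^2 − 1) × 100% ≈ 134.1%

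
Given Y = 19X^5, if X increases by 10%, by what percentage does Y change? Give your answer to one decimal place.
61.1%

For Y = 19X^5:
If X → X(1 + 0.1)
Then Y → Y · (1 + 0.1)^5
     ≈ Y · 1.6105

Percentage change = ((1 + 0.1)^5 − 1) × 100% ≈ 61.1%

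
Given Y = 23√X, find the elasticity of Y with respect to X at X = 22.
Elasticity = 1/2

Elasticity = (dY/dX) · (X/Y)

dY/dX = 23/(2·√X)
At X = 22: dY/dX = 23·√22/44, Y = 23·√22

Elasticity = (23·√22/44) · (22 / (23·√22)) = 1/2

Interpretation: for a small percentage change in X, the percentage change in Y is approximately 0.50 times as large.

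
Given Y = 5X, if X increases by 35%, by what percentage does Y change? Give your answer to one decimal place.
35.0%

For Y = 5X:
If X → X(1 + 0.35)
Then Y → Y · (1 + 0.35)^1
     = Y · 1.3500

Percentage change = ((1 + 0.35)^1 − 1) × 100% = 35.0%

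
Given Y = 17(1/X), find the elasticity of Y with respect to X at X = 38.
Elasticity = -1

Elasticity = (dY/dX) · (X/Y)

dY/dX = -17/X²
At X = 38: dY/dX = -17/1444, Y = 17/38

Elasticity = (-17/1444) · (38 / (17/38)) = -1

Interpretation: for a small percentage change in X, the percentage change in Y is approximately -1.00 times as large.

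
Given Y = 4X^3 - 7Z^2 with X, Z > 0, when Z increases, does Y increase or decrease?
Y decreases

Taking the partial derivative:
∂Y/∂Z = -14Z

∂Y/∂Z = -14Z < 0 (assuming positive values)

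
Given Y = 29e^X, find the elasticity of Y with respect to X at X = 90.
Elasticity = 90

Elasticity = (dY/dX) · (X/Y)

dY/dX = 29·e^X
At X = 90: dY/dX = 29·e^90, Y = 29·e^90

Elasticity = (29·e^90) · (90 / (29·e^90)) = 90

Interpretation: for a small percentage change in X, the percentage change in Y is approximately 90.00 times as large.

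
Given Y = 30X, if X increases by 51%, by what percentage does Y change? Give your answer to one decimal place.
51.0%

For Y = 30X:
If X → X(1 + 0.51)
Then Y → Y · (1 + 0.51)^1
     = Y · 1.5100

Percentage change = ((1 + 0.51)^1 − 1) × 100% = 51.0%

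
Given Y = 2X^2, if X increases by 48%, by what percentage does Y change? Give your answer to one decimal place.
119.0%

For Y = 2X^2:
If X → X(1 + 0.48)
Then Y → Y · (1 + 0.48)^2
     = Y · 2.1904

Percentage change = ((1 + 0.48)^2 − 1) × 100% ≈ 119.0%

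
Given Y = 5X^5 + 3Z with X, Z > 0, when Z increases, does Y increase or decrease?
Y increases

Taking the partial derivative:
∂Y/∂Z = 3

∂Y/∂Z = 3 > 0 (assuming positive values)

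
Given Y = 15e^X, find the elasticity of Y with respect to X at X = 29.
Elasticity = 29

Elasticity = (dY/dX) · (X/Y)

dY/dX = 15·e^X
At X = 29: dY/dX = 15·e^29, Y = 15·e^29

Elasticity = (15·e^29) · (29 / (15·e^29)) = 29

Interpretation: for a small percentage change in X, the percentage change in Y is approximately 29.00 times as large.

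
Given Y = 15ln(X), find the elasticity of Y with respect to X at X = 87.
Elasticity = 1/ln(87) ≈ 0.2239

Elasticity = (dY/dX) · (X/Y)

dY/dX = 15/X
At X = 87: dY/dX = 5/29, Y = 15·ln(87)

Elasticity = (5/29) · (87 / (15·ln(87))) = 1/ln(87) ≈ 0.2239

Interpretation: for a small percentage change in X, the percentage change in Y is approximately 0.22 times as large.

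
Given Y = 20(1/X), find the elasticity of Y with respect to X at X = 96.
Elasticity = -1

Elasticity = (dY/dX) · (X/Y)

dY/dX = -20/X²
At X = 96: dY/dX = -5/2304, Y = 5/24

Elasticity = (-5/2304) · (96 / (5/24)) = -1

Interpretation: for a small percentage change in X, the percentage change in Y is approximately -1.00 times as large.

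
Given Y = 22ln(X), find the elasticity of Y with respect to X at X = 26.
Elasticity = 1/ln(26) ≈ 0.3069

Elasticity = (dY/dX) · (X/Y)

dY/dX = 22/X
At X = 26: dY/dX = 11/13, Y = 22·ln(26)

Elasticity = (11/13) · (26 / (22·ln(26))) = 1/ln(26) ≈ 0.3069

Interpretation: for a small percentage change in X, the percentage change in Y is approximately 0.31 times as large.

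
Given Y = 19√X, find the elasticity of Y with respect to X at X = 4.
Elasticity = 1/2

Elasticity = (dY/dX) · (X/Y)

dY/dX = 19/(2·√X)
At X = 4: dY/dX = 19/4, Y = 38

Elasticity = (19/4) · (4 / 38) = 1/2

Interpretation: for a small percentage change in X, the percentage change in Y is approximately 0.50 times as large.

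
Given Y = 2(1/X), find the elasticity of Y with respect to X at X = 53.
Elasticity = -1

Elasticity = (dY/dX) · (X/Y)

dY/dX = -2/X²
At X = 53: dY/dX = -2/2809, Y = 2/53

Elasticity = (-2/2809) · (53 / (2/53)) = -1

Interpretation: for a small percentage change in X, the percentage change in Y is approximately -1.00 times as large.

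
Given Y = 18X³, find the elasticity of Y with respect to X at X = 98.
Elasticity = 3

Elasticity = (dY/dX) · (X/Y)

dY/dX = 54·X²
At X = 98: dY/dX = 518616, Y = 16941456

Elasticity = 518616 · (98 / 16941456) = 3

Interpretation: for a small percentage change in X, the percentage change in Y is approximately 3.00 times as large.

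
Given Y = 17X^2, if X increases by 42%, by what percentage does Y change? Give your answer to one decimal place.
101.6%

For Y = 17X^2:
If X → X(1 + 0.42)
Then Y → Y · (1 + 0.42)^2
     = Y · 2.0164

Percentage change = ((1 + 0.42)^2 − 1) × 100% ≈ 101.6%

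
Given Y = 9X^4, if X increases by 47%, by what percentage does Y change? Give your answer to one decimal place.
366.9%

For Y = 9X^4:
If X → X(1 + 0.47)
Then Y → Y · (1 + 0.47)^4
     ≈ Y · 4.6695

Percentage change = ((1 + 0.47)^4 − 1) × 100% ≈ 366.9%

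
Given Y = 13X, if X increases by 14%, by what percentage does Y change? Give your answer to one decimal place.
14.0%

For Y = 13X:
If X → X(1 + 0.14)
Then Y → Y · (1 + 0.14)^1
     = Y · 1.1400

Percentage change = ((1 + 0.14)^1 − 1) × 100% = 14.0%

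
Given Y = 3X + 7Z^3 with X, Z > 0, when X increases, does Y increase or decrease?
Y increases

Taking the partial derivative:
∂Y/∂X = 3

∂Y/∂X = 3 > 0 (assuming positive values)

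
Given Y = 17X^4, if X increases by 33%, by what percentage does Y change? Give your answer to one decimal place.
212.9%

For Y = 17X^4:
If X → X(1 + 0.33)
Then Y → Y · (1 + 0.33)^4
     ≈ Y · 3.1290

Percentage change = ((1 + 0.33)^4 − 1) × 100% ≈ 212.9%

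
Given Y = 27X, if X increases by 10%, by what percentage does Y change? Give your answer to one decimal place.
10.0%

For Y = 27X:
If X → X(1 + 0.1)
Then Y → Y · (1 + 0.1)^1
     = Y · 1.1000

Percentage change = ((1 + 0.1)^1 − 1) × 100% = 10.0%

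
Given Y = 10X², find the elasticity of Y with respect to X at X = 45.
Elasticity = 2

Elasticity = (dY/dX) · (X/Y)

dY/dX = 20·X
At X = 45: dY/dX = 900, Y = 20250

Elasticity = 900 · (45 / 20250) = 2

Interpretation: for a small percentage change in X, the percentage change in Y is approximately 2.00 times as large.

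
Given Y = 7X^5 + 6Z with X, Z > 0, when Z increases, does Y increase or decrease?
Y increases

Taking the partial derivative:
∂Y/∂Z = 6

∂Y/∂Z = 6 > 0 (assuming positive values)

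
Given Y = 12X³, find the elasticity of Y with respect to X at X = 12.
Elasticity = 3

Elasticity = (dY/dX) · (X/Y)

dY/dX = 36·X²
At X = 12: dY/dX = 5184, Y = 20736

Elasticity = 5184 · (12 / 20736) = 3

Interpretation: for a small percentage change in X, the percentage change in Y is approximately 3.00 times as large.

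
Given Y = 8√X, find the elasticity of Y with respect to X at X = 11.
Elasticity = 1/2

Elasticity = (dY/dX) · (X/Y)

dY/dX = 4/√X
At X = 11: dY/dX = 4·√11/11, Y = 8·√11

Elasticity = (4·√11/11) · (11 / (8·√11)) = 1/2

Interpretation: for a small percentage change in X, the percentage change in Y is approximately 0.50 times as large.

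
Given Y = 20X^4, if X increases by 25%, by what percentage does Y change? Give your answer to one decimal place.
144.1%

For Y = 20X^4:
If X → X(1 + 0.25)
Then Y → Y · (1 + 0.25)^4
     ≈ Y · 2.4414

Percentage change = ((1 + 0.25)^4 − 1) × 100% ≈ 144.1%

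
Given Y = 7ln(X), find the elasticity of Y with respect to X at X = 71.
Elasticity = 1/ln(71) ≈ 0.2346

Elasticity = (dY/dX) · (X/Y)

dY/dX = 7/X
At X = 71: dY/dX = 7/71, Y = 7·ln(71)

Elasticity = (7/71) · (71 / (7·ln(71))) = 1/ln(71) ≈ 0.2346

Interpretation: for a small percentage change in X, the percentage change in Y is approximately 0.23 times as large.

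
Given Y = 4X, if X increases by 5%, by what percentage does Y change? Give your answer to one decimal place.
5.0%

For Y = 4X:
If X → X(1 + 0.05)
Then Y → Y · (1 + 0.05)^1
     = Y · 1.0500

Percentage change = ((1 + 0.05)^1 − 1) × 100% = 5.0%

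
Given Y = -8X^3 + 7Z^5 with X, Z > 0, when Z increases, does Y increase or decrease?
Y increases

Taking the partial derivative:
∂Y/∂Z = 35Z^4

∂Y/∂Z = 35Z^4 > 0 (assuming positive values)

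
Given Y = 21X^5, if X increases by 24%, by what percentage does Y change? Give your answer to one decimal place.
193.2%

For Y = 21X^5:
If X → X(1 + 0.24)
Then Y → Y · (1 + 0.24)^5
     ≈ Y · 2.9316

Percentage change = ((1 + 0.24)^5 − 1) × 100% ≈ 193.2%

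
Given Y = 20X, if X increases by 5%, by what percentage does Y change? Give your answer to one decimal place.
5.0%

For Y = 20X:
If X → X(1 + 0.05)
Then Y → Y · (1 + 0.05)^1
     = Y · 1.0500

Percentage change = ((1 + 0.05)^1 − 1) × 100% = 5.0%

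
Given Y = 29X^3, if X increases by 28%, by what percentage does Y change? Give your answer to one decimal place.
109.7%

For Y = 29X^3:
If X → X(1 + 0.28)
Then Y → Y · (1 + 0.28)^3
     ≈ Y · 2.0972

Percentage change = ((1 + 0.28)^3 − 1) × 100% ≈ 109.7%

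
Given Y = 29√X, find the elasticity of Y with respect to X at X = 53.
Elasticity = 1/2

Elasticity = (dY/dX) · (X/Y)

dY/dX = 29/(2·√X)
At X = 53: dY/dX = 29·√53/106, Y = 29·√53

Elasticity = (29·√53/106) · (53 / (29·√53)) = 1/2

Interpretation: for a small percentage change in X, the percentage change in Y is approximately 0.50 times as large.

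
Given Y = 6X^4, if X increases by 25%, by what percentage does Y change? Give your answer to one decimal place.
144.1%

For Y = 6X^4:
If X → X(1 + 0.25)
Then Y → Y · (1 + 0.25)^4
     ≈ Y · 2.4414

Percentage change = ((1 + 0.25)^4 − 1) × 100% ≈ 144.1%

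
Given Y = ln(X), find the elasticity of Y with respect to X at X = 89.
Elasticity = 1/ln(89) ≈ 0.2228

Elasticity = (dY/dX) · (X/Y)

dY/dX = 1/X
At X = 89: dY/dX = 1/89, Y = ln(89)

Elasticity = (1/89) · (89 / (ln(89))) = 1/ln(89) ≈ 0.2228

Interpretation: for a small percentage change in X, the percentage change in Y is approximately 0.22 times as large.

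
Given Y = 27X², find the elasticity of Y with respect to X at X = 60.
Elasticity = 2

Elasticity = (dY/dX) · (X/Y)

dY/dX = 54·X
At X = 60: dY/dX = 3240, Y = 97200

Elasticity = 3240 · (60 / 97200) = 2

Interpretation: for a small percentage change in X, the percentage change in Y is approximately 2.00 times as large.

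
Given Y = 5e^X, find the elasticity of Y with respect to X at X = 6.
Elasticity = 6

Elasticity = (dY/dX) · (X/Y)

dY/dX = 5·e^X
At X = 6: dY/dX = 5·e^6, Y = 5·e^6

Elasticity = (5·e^6) · (6 / (5·e^6)) = 6

Interpretation: for a small percentage change in X, the percentage change in Y is approximately 6.00 times as large.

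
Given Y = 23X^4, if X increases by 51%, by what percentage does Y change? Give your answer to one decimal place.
419.9%

For Y = 23X^4:
If X → X(1 + 0.51)
Then Y → Y · (1 + 0.51)^4
     ≈ Y · 5.1989

Percentage change = ((1 + 0.51)^4 − 1) × 100% ≈ 419.9%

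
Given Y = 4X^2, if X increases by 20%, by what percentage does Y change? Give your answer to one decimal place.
44.0%

For Y = 4X^2:
If X → X(1 + 0.2)
Then Y → Y · (1 + 0.2)^2
     = Y · 1.4400

Percentage change = ((1 + 0.2)^2 − 1) × 100% = 44.0%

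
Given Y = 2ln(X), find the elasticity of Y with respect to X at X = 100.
Elasticity = 1/ln(100) ≈ 0.2171

Elasticity = (dY/dX) · (X/Y)

dY/dX = 2/X
At X = 100: dY/dX = 1/50, Y = 2·ln(100)

Elasticity = (1/50) · (100 / (2·ln(100))) = 1/ln(100) ≈ 0.2171

Interpretation: for a small percentage change in X, the percentage change in Y is approximately 0.22 times as large.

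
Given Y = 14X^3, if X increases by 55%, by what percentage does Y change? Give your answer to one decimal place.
272.4%

For Y = 14X^3:
If X → X(1 + 0.55)
Then Y → Y · (1 + 0.55)^3
     ≈ Y · 3.7239

Percentage change = ((1 + 0.55)^3 − 1) × 100% ≈ 272.4%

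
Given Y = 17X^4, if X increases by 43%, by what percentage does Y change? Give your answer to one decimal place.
318.2%

For Y = 17X^4:
If X → X(1 + 0.43)
Then Y → Y · (1 + 0.43)^4
     ≈ Y · 4.1816

Percentage change = ((1 + 0.43)^4 − 1) × 100% ≈ 318.2%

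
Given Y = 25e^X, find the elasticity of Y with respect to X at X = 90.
Elasticity = 90

Elasticity = (dY/dX) · (X/Y)

dY/dX = 25·e^X
At X = 90: dY/dX = 25·e^90, Y = 25·e^90

Elasticity = (25·e^90) · (90 / (25·e^90)) = 90

Interpretation: for a small percentage change in X, the percentage change in Y is approximately 90.00 times as large.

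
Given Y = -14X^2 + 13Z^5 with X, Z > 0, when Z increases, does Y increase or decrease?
Y increases

Taking the partial derivative:
∂Y/∂Z = 65Z^4

∂Y/∂Z = 65Z^4 > 0 (assuming positive values)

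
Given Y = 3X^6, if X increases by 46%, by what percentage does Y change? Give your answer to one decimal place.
868.5%

For Y = 3X^6:
If X → X(1 + 0.46)
Then Y → Y · (1 + 0.46)^6
     ≈ Y · 9.6854

Percentage change = ((1 + 0.46)^6 − 1) × 100% ≈ 868.5%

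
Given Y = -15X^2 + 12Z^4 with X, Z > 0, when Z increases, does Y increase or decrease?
Y increases

Taking the partial derivative:
∂Y/∂Z = 48Z^3

∂Y/∂Z = 48Z^3 > 0 (assuming positive values)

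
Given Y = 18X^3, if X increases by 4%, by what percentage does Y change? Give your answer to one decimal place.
12.5%

For Y = 18X^3:
If X → X(1 + 0.04)
Then Y → Y · (1 + 0.04)^3
     ≈ Y · 1.1249

Percentage change = ((1 + 0.04)^3 − 1) × 100% ≈ 12.5%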